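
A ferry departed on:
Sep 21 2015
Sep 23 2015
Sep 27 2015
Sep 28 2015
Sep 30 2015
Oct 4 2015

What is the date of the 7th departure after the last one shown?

Every event lands on a Monday or Wednesday or Sunday (gaps cycle 2, 4, 1, 2, 4).
So the schedule is: every Monday, Wednesday and Sunday.
The following Monday is Oct 5 2015.
Next Wednesday: Oct 7 2015.
The following Sunday is Oct 11 2015.
The following Monday is Oct 12 2015.
Next Wednesday: Oct 14 2015.
The following Sunday is Oct 18 2015.
Next Monday: Oct 19 2015.

Oct 19 2015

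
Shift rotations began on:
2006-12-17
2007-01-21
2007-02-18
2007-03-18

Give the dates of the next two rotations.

Gaps: 35, 28, 28 days — a mix of 28 and 35. Every date is a Sunday.
Each is the 3rd Sunday of its month.
3rd Sunday of April 2007: 2007-04-15.
3rd Sunday of May 2007: 2007-05-20.

2007-04-15, 2007-05-20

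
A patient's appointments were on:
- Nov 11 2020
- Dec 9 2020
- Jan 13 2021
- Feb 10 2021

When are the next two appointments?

Mar 10 2021, Apr 14 2021

These are Wednesdays at 28- or 35-day spacing (28, 35, 28).
The pattern: 2nd Wednesday of the month.
March 2021 — 2nd Wednesday is Mar 10 2021.
April 2021 — 2nd Wednesday is Apr 14 2021.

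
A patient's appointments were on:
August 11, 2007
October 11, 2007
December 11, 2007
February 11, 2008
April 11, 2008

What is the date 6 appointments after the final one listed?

April 11, 2009

The day-of-month is always 11 (61, 61, 62, 60 days between events).
So this recurs on the 11th of every 2 months.
June 2008: June 11, 2008.
August 2008: August 11, 2008.
October 2008: October 11, 2008.
Next: December 2008 → December 11, 2008.
Next: February 2009 → February 11, 2009.
Next: April 2009 → April 11, 2009.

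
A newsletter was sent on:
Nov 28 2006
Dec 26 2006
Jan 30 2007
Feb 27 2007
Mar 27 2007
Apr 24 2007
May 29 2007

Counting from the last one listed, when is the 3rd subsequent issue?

Aug 28 2007

These are Tuesdays with 28, 35, 28, 28, 28, 35-day gaps.
Each is the final Tuesday of its month — Jan 30 2007 is past the 28th, so '4th Tuesday' doesn't fit.
Last Tuesday of June 2007: Jun 26 2007.
July 2007 ends with Tuesday Jul 31 2007.
August 2007 ends with Tuesday Aug 28 2007.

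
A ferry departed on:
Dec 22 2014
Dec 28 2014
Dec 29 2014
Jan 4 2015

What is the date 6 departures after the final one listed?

Jan 25 2015

Gaps: 6, 1, 6 days — not constant, but cyclic with period 2.
The events fall on every Monday and Sunday.
Next Monday: Jan 5 2015.
The following Sunday is Jan 11 2015.
The following Monday is Jan 12 2015.
The following Sunday is Jan 18 2015.
The following Monday is Jan 19 2015.
The following Sunday is Jan 25 2015.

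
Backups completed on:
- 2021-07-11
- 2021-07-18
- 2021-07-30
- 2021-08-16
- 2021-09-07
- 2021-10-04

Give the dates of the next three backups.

2021-11-05, 2021-12-12, 2022-01-23

Gaps: 7, 12, 17, 22, 27 days — each gap is 5 larger than the previous one.
Next gap: 32 days. 2021-10-04 + 32 days = 2021-11-05.
Next gap: 37 days. 2021-11-05 + 37 days = 2021-12-12.
Next gap: 42 days. 2021-12-12 + 42 days = 2022-01-23.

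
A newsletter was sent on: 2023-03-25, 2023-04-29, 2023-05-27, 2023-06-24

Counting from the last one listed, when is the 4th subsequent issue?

2023-10-28

Every date is a Saturday; gaps 35, 28, 28 days.
Each is the last Saturday of its month (at least one falls on the 29th or later, ruling out '4th Saturday').
Last Saturday of July 2023: 2023-07-29.
Last Saturday of August 2023: 2023-08-26.
September 2023 ends with Saturday 2023-09-30.
Last Saturday of October 2023: 2023-10-28.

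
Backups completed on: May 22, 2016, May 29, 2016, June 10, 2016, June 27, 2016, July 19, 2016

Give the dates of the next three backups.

August 15, 2016; September 16, 2016; October 23, 2016

Intervals are 7, 12, 17, 22 days — an arithmetic progression with common difference 5.
Next gap: 27 days. July 19, 2016 + 27 days = August 15, 2016.
Next gap: 32 days. August 15, 2016 + 32 days = September 16, 2016.
Next gap: 37 days. September 16, 2016 + 37 days = October 23, 2016.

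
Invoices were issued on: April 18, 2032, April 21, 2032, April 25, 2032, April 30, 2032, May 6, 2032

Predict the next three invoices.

May 13, 2032; May 21, 2032; May 30, 2032

Gaps: 3, 4, 5, 6 days — each gap is 1 larger than the previous one.
Next gap: 7 days. May 6, 2032 + 7 days = May 13, 2032.
Next gap: 8 days. May 13, 2032 + 8 days = May 21, 2032.
Next gap: 9 days. May 21, 2032 + 9 days = May 30, 2032.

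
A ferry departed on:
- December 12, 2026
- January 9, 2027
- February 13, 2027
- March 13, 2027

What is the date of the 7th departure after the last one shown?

October 9, 2027

Gaps: 28, 35, 28 days — a mix of 28 and 35. Every date is a Saturday.
Each is the 2nd Saturday of its month.
April 2027 — 2nd Saturday is April 10, 2027.
2nd Saturday of May 2027: May 8, 2027.
2nd Saturday of June 2027: June 12, 2027.
July 2027 — 2nd Saturday is July 10, 2027.
2nd Saturday of August 2027: August 14, 2027.
September 2027 — 2nd Saturday is September 11, 2027.
October 2027 — 2nd Saturday is October 9, 2027.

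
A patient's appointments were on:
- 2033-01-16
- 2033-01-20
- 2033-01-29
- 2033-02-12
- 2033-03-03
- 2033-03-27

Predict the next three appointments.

2033-04-25, 2033-05-29, 2033-07-07

Intervals are 4, 9, 14, 19, 24 days — an arithmetic progression with common difference 5.
Next gap: 29 days. 2033-03-27 + 29 days = 2033-04-25.
Next gap: 34 days. 2033-04-25 + 34 days = 2033-05-29.
Next gap: 39 days. 2033-05-29 + 39 days = 2033-07-07.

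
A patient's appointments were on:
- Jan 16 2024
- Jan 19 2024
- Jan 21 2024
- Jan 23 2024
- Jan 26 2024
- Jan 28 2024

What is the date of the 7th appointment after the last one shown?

Every event lands on a Tuesday or Friday or Sunday (gaps cycle 3, 2, 2, 3, 2).
So the schedule is: every Tuesday, Friday and Sunday.
The following Tuesday is Jan 30 2024.
Next Friday: Feb 2 2024.
Next Sunday: Feb 4 2024.
Next Tuesday: Feb 6 2024.
The following Friday is Feb 9 2024.
The following Sunday is Feb 11 2024.
Next Tuesday: Feb 13 2024.

Feb 13 2024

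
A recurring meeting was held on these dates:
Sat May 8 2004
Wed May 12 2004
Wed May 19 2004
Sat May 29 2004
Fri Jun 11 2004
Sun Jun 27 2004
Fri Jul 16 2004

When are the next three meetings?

Sat Aug 7 2004, Wed Sep 1 2004, Wed Sep 29 2004

Intervals are 4, 7, 10, 13, 16, 19 days — an arithmetic progression with common difference 3.
Next gap: 22 days. Fri Jul 16 2004 + 22 days = Sat Aug 7 2004.
Next gap: 25 days. Sat Aug 7 2004 + 25 days = Wed Sep 1 2004.
Next gap: 28 days. Wed Sep 1 2004 + 28 days = Wed Sep 29 2004.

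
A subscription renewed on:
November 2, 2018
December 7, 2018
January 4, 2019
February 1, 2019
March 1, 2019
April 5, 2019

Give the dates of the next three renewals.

Gaps: 35, 28, 28, 28, 35 days — a mix of 28 and 35. Every date is a Friday.
Each is the 1st Friday of its month.
May 2019 — 1st Friday is May 3, 2019.
June 2019 — 1st Friday is June 7, 2019.
1st Friday of July 2019: July 5, 2019.

May 3, 2019; June 7, 2019; July 5, 2019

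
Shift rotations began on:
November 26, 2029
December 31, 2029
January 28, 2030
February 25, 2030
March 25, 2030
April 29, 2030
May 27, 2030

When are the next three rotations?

Every date is a Monday; gaps 35, 28, 28, 28, 35, 28 days.
Each is the last Monday of its month (at least one falls on the 29th or later, ruling out '4th Monday').
Last Monday of June 2030: June 24, 2030.
July 2030 ends with Monday July 29, 2030.
Last Monday of August 2030: August 26, 2030.

June 24, 2030; July 29, 2030; August 26, 2030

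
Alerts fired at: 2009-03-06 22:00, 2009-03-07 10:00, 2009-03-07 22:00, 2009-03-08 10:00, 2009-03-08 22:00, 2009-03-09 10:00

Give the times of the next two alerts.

Spacing: 12, 12, 12, 12, 12 h — constant 12 h.
2009-03-09 10:00 + 12 h = 2009-03-09 22:00.
2009-03-09 22:00 + 12 h = 2009-03-10 10:00.

2009-03-09 22:00, 2009-03-10 10:00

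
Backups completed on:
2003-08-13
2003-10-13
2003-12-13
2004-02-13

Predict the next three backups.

2004-04-13, 2004-06-13, 2004-08-13

Gaps: 61, 61, 62 days — not constant. Every event is on the 13th of the month.
Pattern: the 13th of every 2 months.
Next: April 2004 → 2004-04-13.
June 2004: 2004-06-13.
August 2004: 2004-08-13.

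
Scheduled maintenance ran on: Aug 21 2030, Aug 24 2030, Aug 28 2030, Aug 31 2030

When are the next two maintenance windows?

Sep 4 2030, Sep 7 2030

Gaps: 3, 4, 3 days — not constant, but cyclic with period 2.
The events fall on every Wednesday and Saturday.
Next Wednesday: Sep 4 2030.
The following Saturday is Sep 7 2030.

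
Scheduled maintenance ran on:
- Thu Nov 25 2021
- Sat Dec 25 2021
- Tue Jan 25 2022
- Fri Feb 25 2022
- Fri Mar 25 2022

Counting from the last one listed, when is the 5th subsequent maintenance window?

Each date is the 25th; the gaps (30, 31, 31, 28) track the month lengths.
The rule is the 25th of each month.
April 2022: Mon Apr 25 2022.
May 2022: Wed May 25 2022.
June 2022: Sat Jun 25 2022.
July 2022: Mon Jul 25 2022.
August 2022: Thu Aug 25 2022.

Thu Aug 25 2022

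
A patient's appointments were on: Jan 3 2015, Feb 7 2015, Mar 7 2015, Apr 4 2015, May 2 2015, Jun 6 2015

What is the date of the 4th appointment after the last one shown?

Oct 3 2015

These are Saturdays at 28- or 35-day spacing (35, 28, 28, 28, 35).
The pattern: 1st Saturday of the month.
1st Saturday of July 2015: Jul 4 2015.
August 2015 — 1st Saturday is Aug 1 2015.
September 2015 — 1st Saturday is Sep 5 2015.
October 2015 — 1st Saturday is Oct 3 2015.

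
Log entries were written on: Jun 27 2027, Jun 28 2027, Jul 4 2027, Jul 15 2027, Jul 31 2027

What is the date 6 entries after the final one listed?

Feb 17 2028

The spacing grows by 5 each time: 1, 6, 11, 16 days.
Next gap: 21 days. Jul 31 2027 + 21 days = Aug 21 2027.
Next gap: 26 days. Aug 21 2027 + 26 days = Sep 16 2027.
Next gap: 31 days. Sep 16 2027 + 31 days = Oct 17 2027.
Next gap: 36 days. Oct 17 2027 + 36 days = Nov 22 2027.
Next gap: 41 days. Nov 22 2027 + 41 days = Jan 2 2028.
Next gap: 46 days. Jan 2 2028 + 46 days = Feb 17 2028.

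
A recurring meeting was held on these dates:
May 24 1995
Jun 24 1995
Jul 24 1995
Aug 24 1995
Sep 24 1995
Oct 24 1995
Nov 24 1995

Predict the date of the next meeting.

Gaps: 31, 30, 31, 31, 30, 31 days — not constant. Every event is on the 24th of the month.
Pattern: the 24th of each month.
December 1995: Dec 24 1995.

Dec 24 1995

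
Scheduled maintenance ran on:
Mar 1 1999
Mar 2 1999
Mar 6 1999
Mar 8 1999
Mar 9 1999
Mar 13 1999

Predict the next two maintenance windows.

Mar 15 1999, Mar 16 1999

The gap pattern 1, 4, 2, 1, 4 repeats every 3 events.
These are the Mondays, Tuesdays and Saturdays of each week.
The following Monday is Mar 15 1999.
Next Tuesday: Mar 16 1999.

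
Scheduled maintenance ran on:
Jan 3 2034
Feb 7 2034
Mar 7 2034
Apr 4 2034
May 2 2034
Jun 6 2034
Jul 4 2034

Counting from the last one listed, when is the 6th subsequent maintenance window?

Gaps: 35, 28, 28, 28, 35, 28 days — a mix of 28 and 35. Every date is a Tuesday.
Each is the 1st Tuesday of its month.
1st Tuesday of August 2034: Aug 1 2034.
September 2034 — 1st Tuesday is Sep 5 2034.
October 2034 — 1st Tuesday is Oct 3 2034.
November 2034 — 1st Tuesday is Nov 7 2034.
1st Tuesday of December 2034: Dec 5 2034.
1st Tuesday of January 2035: Jan 2 2035.

Jan 2 2035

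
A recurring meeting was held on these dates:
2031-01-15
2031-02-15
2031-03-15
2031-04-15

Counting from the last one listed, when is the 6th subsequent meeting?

2031-10-15

Each date is the 15th; the gaps (31, 28, 31) track the month lengths.
The rule is the 15th of each month.
May 2031: 2031-05-15.
June 2031: 2031-06-15.
Next: July 2031 → 2031-07-15.
Next: August 2031 → 2031-08-15.
Next: September 2031 → 2031-09-15.
Next: October 2031 → 2031-10-15.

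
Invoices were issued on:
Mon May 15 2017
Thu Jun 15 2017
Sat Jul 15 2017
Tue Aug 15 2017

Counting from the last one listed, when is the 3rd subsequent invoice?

Wed Nov 15 2017

Gaps: 31, 30, 31 days — not constant. Every event is on the 15th of the month.
Pattern: the 15th of each month.
Next: September 2017 → Fri Sep 15 2017.
Next: October 2017 → Sun Oct 15 2017.
November 2017: Wed Nov 15 2017.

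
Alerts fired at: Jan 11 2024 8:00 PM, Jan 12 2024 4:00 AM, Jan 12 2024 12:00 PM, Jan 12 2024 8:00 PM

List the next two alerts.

The interval is a steady 8 hours (8, 8, 8).
Jan 12 2024 8:00 PM + 8 h = Jan 13 2024 4:00 AM.
Jan 13 2024 4:00 AM + 8 h = Jan 13 2024 12:00 PM.

Jan 13 2024 4:00 AM, Jan 13 2024 12:00 PM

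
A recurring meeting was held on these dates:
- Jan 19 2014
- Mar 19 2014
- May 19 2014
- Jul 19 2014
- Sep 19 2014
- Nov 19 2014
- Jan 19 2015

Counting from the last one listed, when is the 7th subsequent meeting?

Gaps: 59, 61, 61, 62, 61, 61 days — not constant. Every event is on the 19th of the month.
Pattern: the 19th of every 2 months.
Next: March 2015 → Mar 19 2015.
Next: May 2015 → May 19 2015.
July 2015: Jul 19 2015.
Next: September 2015 → Sep 19 2015.
November 2015: Nov 19 2015.
January 2016: Jan 19 2016.
Next: March 2016 → Mar 19 2016.

Mar 19 2016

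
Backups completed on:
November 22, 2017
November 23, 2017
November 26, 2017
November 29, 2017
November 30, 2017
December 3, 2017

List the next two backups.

Every event lands on a Wednesday or Thursday or Sunday (gaps cycle 1, 3, 3, 1, 3).
So the schedule is: every Wednesday, Thursday and Sunday.
Next Wednesday: December 6, 2017.
Next Thursday: December 7, 2017.

December 6, 2017; December 7, 2017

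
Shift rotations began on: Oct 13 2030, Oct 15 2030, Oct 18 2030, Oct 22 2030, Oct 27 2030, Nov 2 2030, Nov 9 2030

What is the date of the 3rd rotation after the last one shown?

Gaps: 2, 3, 4, 5, 6, 7 days — each gap is 1 larger than the previous one.
Next gap: 8 days. Nov 9 2030 + 8 days = Nov 17 2030.
Next gap: 9 days. Nov 17 2030 + 9 days = Nov 26 2030.
Next gap: 10 days. Nov 26 2030 + 10 days = Dec 6 2030.

Dec 6 2030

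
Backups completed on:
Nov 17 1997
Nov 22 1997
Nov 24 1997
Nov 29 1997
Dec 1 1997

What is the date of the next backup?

Every event lands on a Monday or Saturday (gaps cycle 5, 2, 5, 2).
So the schedule is: every Monday and Saturday.
The following Saturday is Dec 6 1997.

Dec 6 1997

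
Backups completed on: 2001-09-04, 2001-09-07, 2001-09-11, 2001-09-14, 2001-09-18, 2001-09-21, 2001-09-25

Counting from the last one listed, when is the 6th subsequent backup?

Gaps: 3, 4, 3, 4, 3, 4 days — not constant, but cyclic with period 2.
The events fall on every Tuesday and Friday.
Next Friday: 2001-09-28.
The following Tuesday is 2001-10-02.
Next Friday: 2001-10-05.
The following Tuesday is 2001-10-09.
The following Friday is 2001-10-12.
Next Tuesday: 2001-10-16.

2001-10-16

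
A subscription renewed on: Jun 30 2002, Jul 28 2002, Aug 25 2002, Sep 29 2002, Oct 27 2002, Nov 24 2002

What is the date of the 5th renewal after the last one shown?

These are Sundays with 28, 28, 35, 28, 28-day gaps.
Each is the final Sunday of its month — Jun 30 2002 is past the 28th, so '4th Sunday' doesn't fit.
Last Sunday of December 2002: Dec 29 2002.
Last Sunday of January 2003: Jan 26 2003.
Last Sunday of February 2003: Feb 23 2003.
March 2003 ends with Sunday Mar 30 2003.
Last Sunday of April 2003: Apr 27 2003.

Apr 27 2003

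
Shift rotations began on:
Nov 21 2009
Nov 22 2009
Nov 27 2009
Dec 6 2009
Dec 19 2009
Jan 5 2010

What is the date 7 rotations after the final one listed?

Aug 24 2010

Intervals are 1, 5, 9, 13, 17 days — an arithmetic progression with common difference 4.
Next gap: 21 days. Jan 5 2010 + 21 days = Jan 26 2010.
Next gap: 25 days. Jan 26 2010 + 25 days = Feb 20 2010.
Next gap: 29 days. Feb 20 2010 + 29 days = Mar 21 2010.
Next gap: 33 days. Mar 21 2010 + 33 days = Apr 23 2010.
Next gap: 37 days. Apr 23 2010 + 37 days = May 30 2010.
Next gap: 41 days. May 30 2010 + 41 days = Jul 10 2010.
Next gap: 45 days. Jul 10 2010 + 45 days = Aug 24 2010.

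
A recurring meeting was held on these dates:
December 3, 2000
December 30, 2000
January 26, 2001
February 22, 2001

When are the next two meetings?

Every event comes 27 days after the last (27, 27, 27).
February 22, 2001 + 27 days = March 21, 2001.
March 21, 2001 + 27 days = April 17, 2001.

March 21, 2001; April 17, 2001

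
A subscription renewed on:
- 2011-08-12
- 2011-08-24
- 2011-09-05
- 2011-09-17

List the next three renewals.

2011-09-29, 2011-10-11, 2011-10-23

The spacing is 12, 12, 12 days — always 12 days.
2011-09-17 + 12 days = 2011-09-29.
2011-09-29 + 12 days = 2011-10-11.
2011-10-11 + 12 days = 2011-10-23.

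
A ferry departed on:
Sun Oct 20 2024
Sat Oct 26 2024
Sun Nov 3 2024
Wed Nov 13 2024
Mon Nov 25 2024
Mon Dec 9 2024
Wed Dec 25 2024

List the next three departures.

Intervals are 6, 8, 10, 12, 14, 16 days — an arithmetic progression with common difference 2.
Next gap: 18 days. Wed Dec 25 2024 + 18 days = Sun Jan 12 2025.
Next gap: 20 days. Sun Jan 12 2025 + 20 days = Sat Feb 1 2025.
Next gap: 22 days. Sat Feb 1 2025 + 22 days = Sun Feb 23 2025.

Sun Jan 12 2025, Sat Feb 1 2025, Sun Feb 23 2025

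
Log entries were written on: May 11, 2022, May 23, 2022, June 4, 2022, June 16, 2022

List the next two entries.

Gaps between consecutive events: 12, 12, 12 days — a constant 12-day interval.
June 16, 2022 + 12 days = June 28, 2022.
June 28, 2022 + 12 days = July 10, 2022.

June 28, 2022; July 10, 2022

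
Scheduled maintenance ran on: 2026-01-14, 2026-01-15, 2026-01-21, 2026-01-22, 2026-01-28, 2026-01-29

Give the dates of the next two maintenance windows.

The gap pattern 1, 6, 1, 6, 1 repeats every 2 events.
These are the Wednesdays and Thursdays of each week.
Next Wednesday: 2026-02-04.
The following Thursday is 2026-02-05.

2026-02-04, 2026-02-05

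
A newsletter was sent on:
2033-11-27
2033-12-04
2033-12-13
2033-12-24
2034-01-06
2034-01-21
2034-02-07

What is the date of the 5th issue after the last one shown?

2034-06-02

The spacing grows by 2 each time: 7, 9, 11, 13, 15, 17 days.
Next gap: 19 days. 2034-02-07 + 19 days = 2034-02-26.
Next gap: 21 days. 2034-02-26 + 21 days = 2034-03-19.
Next gap: 23 days. 2034-03-19 + 23 days = 2034-04-11.
Next gap: 25 days. 2034-04-11 + 25 days = 2034-05-06.
Next gap: 27 days. 2034-05-06 + 27 days = 2034-06-02.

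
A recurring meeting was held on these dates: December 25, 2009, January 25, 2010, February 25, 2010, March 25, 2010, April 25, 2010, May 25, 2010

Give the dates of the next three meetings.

Gaps: 31, 31, 28, 31, 30 days — not constant. Every event is on the 25th of the month.
Pattern: the 25th of each month.
June 2010: June 25, 2010.
Next: July 2010 → July 25, 2010.
Next: August 2010 → August 25, 2010.

June 25, 2010; July 25, 2010; August 25, 2010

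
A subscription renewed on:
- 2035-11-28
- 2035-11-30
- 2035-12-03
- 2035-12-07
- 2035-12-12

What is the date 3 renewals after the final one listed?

2036-01-02

Intervals are 2, 3, 4, 5 days — an arithmetic progression with common difference 1.
Next gap: 6 days. 2035-12-12 + 6 days = 2035-12-18.
Next gap: 7 days. 2035-12-18 + 7 days = 2035-12-25.
Next gap: 8 days. 2035-12-25 + 8 days = 2036-01-02.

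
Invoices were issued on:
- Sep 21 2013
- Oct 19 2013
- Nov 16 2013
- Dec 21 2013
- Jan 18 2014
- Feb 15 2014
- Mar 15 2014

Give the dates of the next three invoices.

Gaps: 28, 28, 35, 28, 28, 28 days — a mix of 28 and 35. Every date is a Saturday.
Each is the 3rd Saturday of its month.
3rd Saturday of April 2014: Apr 19 2014.
3rd Saturday of May 2014: May 17 2014.
3rd Saturday of June 2014: Jun 21 2014.

Apr 19 2014, May 17 2014, Jun 21 2014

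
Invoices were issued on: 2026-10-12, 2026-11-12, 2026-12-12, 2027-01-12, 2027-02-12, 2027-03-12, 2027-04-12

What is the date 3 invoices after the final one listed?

Gaps: 31, 30, 31, 31, 28, 31 days — not constant. Every event is on the 12th of the month.
Pattern: the 12th of each month.
Next: May 2027 → 2027-05-12.
Next: June 2027 → 2027-06-12.
Next: July 2027 → 2027-07-12.

2027-07-12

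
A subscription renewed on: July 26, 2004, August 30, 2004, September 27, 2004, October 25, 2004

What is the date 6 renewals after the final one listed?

All Mondays; the gaps (35, 28, 28) vary with month length.
This is the last Monday of each month.
Last Monday of November 2004: November 29, 2004.
December 2004 ends with Monday December 27, 2004.
January 2005 ends with Monday January 31, 2005.
Last Monday of February 2005: February 28, 2005.
Last Monday of March 2005: March 28, 2005.
Last Monday of April 2005: April 25, 2005.

April 25, 2005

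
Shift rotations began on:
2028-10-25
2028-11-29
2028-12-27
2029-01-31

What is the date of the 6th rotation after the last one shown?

These are Wednesdays with 35, 28, 35-day gaps.
Each is the final Wednesday of its month — 2028-11-29 is past the 28th, so '4th Wednesday' doesn't fit.
Last Wednesday of February 2029: 2029-02-28.
March 2029 ends with Wednesday 2029-03-28.
April 2029 ends with Wednesday 2029-04-25.
May 2029 ends with Wednesday 2029-05-30.
Last Wednesday of June 2029: 2029-06-27.
Last Wednesday of July 2029: 2029-07-25.

2029-07-25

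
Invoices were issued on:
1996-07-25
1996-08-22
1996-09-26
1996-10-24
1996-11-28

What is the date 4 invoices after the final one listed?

These are Thursdays at 28- or 35-day spacing (28, 35, 28, 35).
The pattern: 4th Thursday of the month.
December 1996 — 4th Thursday is 1996-12-26.
January 1997 — 4th Thursday is 1997-01-23.
4th Thursday of February 1997: 1997-02-27.
4th Thursday of March 1997: 1997-03-27.

1997-03-27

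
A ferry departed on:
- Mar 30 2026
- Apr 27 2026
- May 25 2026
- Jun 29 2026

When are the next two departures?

Jul 27 2026, Aug 31 2026

Every date is a Monday; gaps 28, 28, 35 days.
Each is the last Monday of its month (at least one falls on the 29th or later, ruling out '4th Monday').
July 2026 ends with Monday Jul 27 2026.
August 2026 ends with Monday Aug 31 2026.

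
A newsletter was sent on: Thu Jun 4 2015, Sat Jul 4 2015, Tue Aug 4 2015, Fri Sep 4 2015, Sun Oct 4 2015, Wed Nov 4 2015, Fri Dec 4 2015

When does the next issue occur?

Mon Jan 4 2016

The day-of-month is always 4 (30, 31, 31, 30, 31, 30 days between events).
So this recurs on the 4th of each month.
Next: January 2016 → Mon Jan 4 2016.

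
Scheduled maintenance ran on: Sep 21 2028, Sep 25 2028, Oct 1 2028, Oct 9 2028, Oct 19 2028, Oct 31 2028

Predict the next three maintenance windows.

Nov 14 2028, Nov 30 2028, Dec 18 2028

Intervals are 4, 6, 8, 10, 12 days — an arithmetic progression with common difference 2.
Next gap: 14 days. Oct 31 2028 + 14 days = Nov 14 2028.
Next gap: 16 days. Nov 14 2028 + 16 days = Nov 30 2028.
Next gap: 18 days. Nov 30 2028 + 18 days = Dec 18 2028.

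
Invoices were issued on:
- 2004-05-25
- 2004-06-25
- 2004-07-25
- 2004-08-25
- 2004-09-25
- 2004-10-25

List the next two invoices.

2004-11-25, 2004-12-25

Gaps: 31, 30, 31, 31, 30 days — not constant. Every event is on the 25th of the month.
Pattern: the 25th of each month.
November 2004: 2004-11-25.
December 2004: 2004-12-25.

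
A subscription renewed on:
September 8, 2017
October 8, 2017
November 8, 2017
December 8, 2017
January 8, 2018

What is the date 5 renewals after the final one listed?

June 8, 2018

Each date is the 8th; the gaps (30, 31, 30, 31) track the month lengths.
The rule is the 8th of each month.
February 2018: February 8, 2018.
Next: March 2018 → March 8, 2018.
April 2018: April 8, 2018.
May 2018: May 8, 2018.
Next: June 2018 → June 8, 2018.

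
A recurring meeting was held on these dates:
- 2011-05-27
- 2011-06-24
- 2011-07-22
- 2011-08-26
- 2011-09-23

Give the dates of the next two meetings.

All dates are Fridays, 28, 28, 35, 28 days apart.
Specifically, the 4th Friday of each month.
October 2011 — 4th Friday is 2011-10-28.
4th Friday of November 2011: 2011-11-25.

2011-10-28, 2011-11-25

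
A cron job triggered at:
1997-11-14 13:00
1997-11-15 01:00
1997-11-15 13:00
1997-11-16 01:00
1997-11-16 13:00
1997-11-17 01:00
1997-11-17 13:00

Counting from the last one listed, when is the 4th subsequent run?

1997-11-19 13:00

Gaps: 12, 12, 12, 12, 12, 12 hours — each event is 12 hours after the previous one.
1997-11-17 13:00 + 12 h = 1997-11-18 01:00.
1997-11-18 01:00 + 12 h = 1997-11-18 13:00.
1997-11-18 13:00 + 12 h = 1997-11-19 01:00.
1997-11-19 01:00 + 12 h = 1997-11-19 13:00.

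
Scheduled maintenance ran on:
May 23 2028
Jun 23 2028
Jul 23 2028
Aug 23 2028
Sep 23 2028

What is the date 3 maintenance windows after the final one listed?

Dec 23 2028

Each date is the 23rd; the gaps (31, 30, 31, 31) track the month lengths.
The rule is the 23rd of each month.
Next: October 2028 → Oct 23 2028.
Next: November 2028 → Nov 23 2028.
December 2028: Dec 23 2028.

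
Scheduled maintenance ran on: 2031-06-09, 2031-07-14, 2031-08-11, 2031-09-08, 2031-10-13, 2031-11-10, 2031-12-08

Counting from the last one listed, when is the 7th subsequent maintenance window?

These are Mondays at 28- or 35-day spacing (35, 28, 28, 35, 28, 28).
The pattern: 2nd Monday of the month.
2nd Monday of January 2032: 2032-01-12.
February 2032 — 2nd Monday is 2032-02-09.
2nd Monday of March 2032: 2032-03-08.
April 2032 — 2nd Monday is 2032-04-12.
2nd Monday of May 2032: 2032-05-10.
2nd Monday of June 2032: 2032-06-14.
2nd Monday of July 2032: 2032-07-12.

2032-07-12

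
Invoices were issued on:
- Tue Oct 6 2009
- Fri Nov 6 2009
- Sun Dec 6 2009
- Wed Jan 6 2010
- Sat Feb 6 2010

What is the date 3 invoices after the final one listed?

Gaps: 31, 30, 31, 31 days — not constant. Every event is on the 6th of the month.
Pattern: the 6th of each month.
Next: March 2010 → Sat Mar 6 2010.
Next: April 2010 → Tue Apr 6 2010.
Next: May 2010 → Thu May 6 2010.

Thu May 6 2010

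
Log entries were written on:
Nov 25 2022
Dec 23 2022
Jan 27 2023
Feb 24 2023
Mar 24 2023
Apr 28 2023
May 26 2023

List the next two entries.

Jun 23 2023, Jul 28 2023

All dates are Fridays, 28, 35, 28, 28, 35, 28 days apart.
Specifically, the 4th Friday of each month.
4th Friday of June 2023: Jun 23 2023.
4th Friday of July 2023: Jul 28 2023.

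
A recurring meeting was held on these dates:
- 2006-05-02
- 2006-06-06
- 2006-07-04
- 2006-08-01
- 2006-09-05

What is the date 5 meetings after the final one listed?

2007-02-06

All dates are Tuesdays, 35, 28, 28, 35 days apart.
Specifically, the 1st Tuesday of each month.
October 2006 — 1st Tuesday is 2006-10-03.
November 2006 — 1st Tuesday is 2006-11-07.
1st Tuesday of December 2006: 2006-12-05.
1st Tuesday of January 2007: 2007-01-02.
1st Tuesday of February 2007: 2007-02-06.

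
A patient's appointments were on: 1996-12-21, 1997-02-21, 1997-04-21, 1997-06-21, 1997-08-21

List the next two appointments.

The day-of-month is always 21 (62, 59, 61, 61 days between events).
So this recurs on the 21st of every 2 months.
October 1997: 1997-10-21.
December 1997: 1997-12-21.

1997-10-21, 1997-12-21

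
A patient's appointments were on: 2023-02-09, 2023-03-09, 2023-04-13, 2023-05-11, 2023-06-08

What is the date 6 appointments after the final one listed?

These are Thursdays at 28- or 35-day spacing (28, 35, 28, 28).
The pattern: 2nd Thursday of the month.
2nd Thursday of July 2023: 2023-07-13.
2nd Thursday of August 2023: 2023-08-10.
2nd Thursday of September 2023: 2023-09-14.
2nd Thursday of October 2023: 2023-10-12.
November 2023 — 2nd Thursday is 2023-11-09.
2nd Thursday of December 2023: 2023-12-14.

2023-12-14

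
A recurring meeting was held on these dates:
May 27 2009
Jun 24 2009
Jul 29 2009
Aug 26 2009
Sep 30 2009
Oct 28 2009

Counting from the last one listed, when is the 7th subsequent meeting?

May 26 2010

All Wednesdays; the gaps (28, 35, 28, 35, 28) vary with month length.
This is the last Wednesday of each month.
Last Wednesday of November 2009: Nov 25 2009.
Last Wednesday of December 2009: Dec 30 2009.
January 2010 ends with Wednesday Jan 27 2010.
February 2010 ends with Wednesday Feb 24 2010.
Last Wednesday of March 2010: Mar 31 2010.
April 2010 ends with Wednesday Apr 28 2010.
May 2010 ends with Wednesday May 26 2010.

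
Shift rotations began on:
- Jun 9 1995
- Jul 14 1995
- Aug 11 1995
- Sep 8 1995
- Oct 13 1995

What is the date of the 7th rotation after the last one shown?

May 10 1996

These are Fridays at 28- or 35-day spacing (35, 28, 28, 35).
The pattern: 2nd Friday of the month.
November 1995 — 2nd Friday is Nov 10 1995.
December 1995 — 2nd Friday is Dec 8 1995.
2nd Friday of January 1996: Jan 12 1996.
2nd Friday of February 1996: Feb 9 1996.
2nd Friday of March 1996: Mar 8 1996.
April 1996 — 2nd Friday is Apr 12 1996.
May 1996 — 2nd Friday is May 10 1996.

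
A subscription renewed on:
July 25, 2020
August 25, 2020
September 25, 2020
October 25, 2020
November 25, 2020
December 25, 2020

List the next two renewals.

January 25, 2021; February 25, 2021

The day-of-month is always 25 (31, 31, 30, 31, 30 days between events).
So this recurs on the 25th of each month.
January 2021: January 25, 2021.
February 2021: February 25, 2021.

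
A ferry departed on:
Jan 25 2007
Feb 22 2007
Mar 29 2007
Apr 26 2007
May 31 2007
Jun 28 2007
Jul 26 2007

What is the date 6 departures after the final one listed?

All Thursdays; the gaps (28, 35, 28, 35, 28, 28) vary with month length.
This is the last Thursday of each month.
Last Thursday of August 2007: Aug 30 2007.
Last Thursday of September 2007: Sep 27 2007.
Last Thursday of October 2007: Oct 25 2007.
Last Thursday of November 2007: Nov 29 2007.
December 2007 ends with Thursday Dec 27 2007.
Last Thursday of January 2008: Jan 31 2008.

Jan 31 2008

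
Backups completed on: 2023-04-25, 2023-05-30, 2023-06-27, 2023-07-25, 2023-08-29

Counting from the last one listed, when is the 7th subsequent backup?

2024-03-26

Every date is a Tuesday; gaps 35, 28, 28, 35 days.
Each is the last Tuesday of its month (at least one falls on the 29th or later, ruling out '4th Tuesday').
September 2023 ends with Tuesday 2023-09-26.
October 2023 ends with Tuesday 2023-10-31.
November 2023 ends with Tuesday 2023-11-28.
Last Tuesday of December 2023: 2023-12-26.
Last Tuesday of January 2024: 2024-01-30.
Last Tuesday of February 2024: 2024-02-27.
March 2024 ends with Tuesday 2024-03-26.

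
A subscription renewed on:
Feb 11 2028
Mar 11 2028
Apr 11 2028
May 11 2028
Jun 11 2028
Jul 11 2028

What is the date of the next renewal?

Gaps: 29, 31, 30, 31, 30 days — not constant. Every event is on the 11th of the month.
Pattern: the 11th of each month.
Next: August 2028 → Aug 11 2028.

Aug 11 2028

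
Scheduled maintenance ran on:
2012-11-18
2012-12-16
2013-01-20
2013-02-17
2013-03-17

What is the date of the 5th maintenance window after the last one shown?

These are Sundays at 28- or 35-day spacing (28, 35, 28, 28).
The pattern: 3rd Sunday of the month.
3rd Sunday of April 2013: 2013-04-21.
3rd Sunday of May 2013: 2013-05-19.
June 2013 — 3rd Sunday is 2013-06-16.
3rd Sunday of July 2013: 2013-07-21.
3rd Sunday of August 2013: 2013-08-18.

2013-08-18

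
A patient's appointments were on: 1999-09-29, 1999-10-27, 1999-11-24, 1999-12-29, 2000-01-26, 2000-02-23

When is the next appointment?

Every date is a Wednesday; gaps 28, 28, 35, 28, 28 days.
Each is the last Wednesday of its month (at least one falls on the 29th or later, ruling out '4th Wednesday').
Last Wednesday of March 2000: 2000-03-29.

2000-03-29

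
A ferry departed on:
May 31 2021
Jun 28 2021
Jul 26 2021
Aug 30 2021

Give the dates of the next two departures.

Sep 27 2021, Oct 25 2021

These are Mondays with 28, 28, 35-day gaps.
Each is the final Monday of its month — May 31 2021 is past the 28th, so '4th Monday' doesn't fit.
Last Monday of September 2021: Sep 27 2021.
October 2021 ends with Monday Oct 25 2021.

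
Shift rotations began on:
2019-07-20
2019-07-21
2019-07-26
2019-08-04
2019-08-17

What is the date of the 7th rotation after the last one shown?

The spacing grows by 4 each time: 1, 5, 9, 13 days.
Next gap: 17 days. 2019-08-17 + 17 days = 2019-09-03.
Next gap: 21 days. 2019-09-03 + 21 days = 2019-09-24.
Next gap: 25 days. 2019-09-24 + 25 days = 2019-10-19.
Next gap: 29 days. 2019-10-19 + 29 days = 2019-11-17.
Next gap: 33 days. 2019-11-17 + 33 days = 2019-12-20.
Next gap: 37 days. 2019-12-20 + 37 days = 2020-01-26.
Next gap: 41 days. 2020-01-26 + 41 days = 2020-03-07.

2020-03-07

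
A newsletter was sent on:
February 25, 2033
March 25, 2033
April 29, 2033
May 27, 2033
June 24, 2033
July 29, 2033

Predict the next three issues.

All Fridays; the gaps (28, 35, 28, 28, 35) vary with month length.
This is the last Friday of each month.
August 2033 ends with Friday August 26, 2033.
Last Friday of September 2033: September 30, 2033.
October 2033 ends with Friday October 28, 2033.

August 26, 2033; September 30, 2033; October 28, 2033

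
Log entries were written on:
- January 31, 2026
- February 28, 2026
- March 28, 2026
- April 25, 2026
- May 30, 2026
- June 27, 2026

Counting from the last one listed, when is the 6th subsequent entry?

December 26, 2026

Every date is a Saturday; gaps 28, 28, 28, 35, 28 days.
Each is the last Saturday of its month (at least one falls on the 29th or later, ruling out '4th Saturday').
July 2026 ends with Saturday July 25, 2026.
Last Saturday of August 2026: August 29, 2026.
Last Saturday of September 2026: September 26, 2026.
Last Saturday of October 2026: October 31, 2026.
November 2026 ends with Saturday November 28, 2026.
Last Saturday of December 2026: December 26, 2026.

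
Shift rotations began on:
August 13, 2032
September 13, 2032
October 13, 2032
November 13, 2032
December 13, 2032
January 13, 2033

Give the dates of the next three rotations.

February 13, 2033; March 13, 2033; April 13, 2033

Gaps: 31, 30, 31, 30, 31 days — not constant. Every event is on the 13th of the month.
Pattern: the 13th of each month.
February 2033: February 13, 2033.
Next: March 2033 → March 13, 2033.
April 2033: April 13, 2033.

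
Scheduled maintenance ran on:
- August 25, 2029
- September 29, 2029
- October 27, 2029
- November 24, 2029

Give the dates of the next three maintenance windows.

December 29, 2029; January 26, 2030; February 23, 2030

All Saturdays; the gaps (35, 28, 28) vary with month length.
This is the last Saturday of each month.
December 2029 ends with Saturday December 29, 2029.
January 2030 ends with Saturday January 26, 2030.
Last Saturday of February 2030: February 23, 2030.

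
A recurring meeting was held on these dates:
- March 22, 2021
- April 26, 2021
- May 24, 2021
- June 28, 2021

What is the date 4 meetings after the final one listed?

October 25, 2021

These are Mondays at 28- or 35-day spacing (35, 28, 35).
The pattern: 4th Monday of the month.
4th Monday of July 2021: July 26, 2021.
August 2021 — 4th Monday is August 23, 2021.
September 2021 — 4th Monday is September 27, 2021.
October 2021 — 4th Monday is October 25, 2021.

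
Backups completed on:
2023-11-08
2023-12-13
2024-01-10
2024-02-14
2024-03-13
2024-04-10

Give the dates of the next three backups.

These are Wednesdays at 28- or 35-day spacing (35, 28, 35, 28, 28).
The pattern: 2nd Wednesday of the month.
May 2024 — 2nd Wednesday is 2024-05-08.
2nd Wednesday of June 2024: 2024-06-12.
2nd Wednesday of July 2024: 2024-07-10.

2024-05-08, 2024-06-12, 2024-07-10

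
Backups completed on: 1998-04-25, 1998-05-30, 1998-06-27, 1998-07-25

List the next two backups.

1998-08-29, 1998-09-26

All Saturdays; the gaps (35, 28, 28) vary with month length.
This is the last Saturday of each month.
August 1998 ends with Saturday 1998-08-29.
Last Saturday of September 1998: 1998-09-26.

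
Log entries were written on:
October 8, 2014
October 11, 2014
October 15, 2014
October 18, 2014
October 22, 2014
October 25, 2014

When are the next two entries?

The gap pattern 3, 4, 3, 4, 3 repeats every 2 events.
These are the Wednesdays and Saturdays of each week.
Next Wednesday: October 29, 2014.
Next Saturday: November 1, 2014.

October 29, 2014; November 1, 2014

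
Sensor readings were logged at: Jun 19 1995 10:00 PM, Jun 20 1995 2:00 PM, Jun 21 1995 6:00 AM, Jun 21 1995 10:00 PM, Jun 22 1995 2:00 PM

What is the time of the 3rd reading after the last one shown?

Jun 24 1995 2:00 PM

Spacing: 16, 16, 16, 16 h — constant 16 h.
Jun 22 1995 2:00 PM + 16 h = Jun 23 1995 6:00 AM.
Jun 23 1995 6:00 AM + 16 h = Jun 23 1995 10:00 PM.
Jun 23 1995 10:00 PM + 16 h = Jun 24 1995 2:00 PM.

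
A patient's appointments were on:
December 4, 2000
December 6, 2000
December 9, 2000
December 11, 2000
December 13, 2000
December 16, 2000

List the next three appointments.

December 18, 2000; December 20, 2000; December 23, 2000

Gaps: 2, 3, 2, 2, 3 days — not constant, but cyclic with period 3.
The events fall on every Monday, Wednesday and Saturday.
The following Monday is December 18, 2000.
The following Wednesday is December 20, 2000.
Next Saturday: December 23, 2000.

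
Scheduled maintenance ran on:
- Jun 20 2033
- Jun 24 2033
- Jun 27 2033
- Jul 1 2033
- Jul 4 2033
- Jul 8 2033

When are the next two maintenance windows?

Jul 11 2033, Jul 15 2033

Every event lands on a Monday or Friday (gaps cycle 4, 3, 4, 3, 4).
So the schedule is: every Monday and Friday.
Next Monday: Jul 11 2033.
Next Friday: Jul 15 2033.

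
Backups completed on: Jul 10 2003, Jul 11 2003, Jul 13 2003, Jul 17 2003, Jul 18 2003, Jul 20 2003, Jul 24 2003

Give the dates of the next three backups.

Jul 25 2003, Jul 27 2003, Jul 31 2003

The gap pattern 1, 2, 4, 1, 2, 4 repeats every 3 events.
These are the Thursdays, Fridays and Sundays of each week.
Next Friday: Jul 25 2003.
Next Sunday: Jul 27 2003.
Next Thursday: Jul 31 2003.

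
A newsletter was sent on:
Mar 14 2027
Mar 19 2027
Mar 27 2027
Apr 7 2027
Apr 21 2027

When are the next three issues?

Intervals are 5, 8, 11, 14 days — an arithmetic progression with common difference 3.
Next gap: 17 days. Apr 21 2027 + 17 days = May 8 2027.
Next gap: 20 days. May 8 2027 + 20 days = May 28 2027.
Next gap: 23 days. May 28 2027 + 23 days = Jun 20 2027.

May 8 2027, May 28 2027, Jun 20 2027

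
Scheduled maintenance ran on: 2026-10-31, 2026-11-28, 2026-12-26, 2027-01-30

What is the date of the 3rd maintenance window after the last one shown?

2027-04-24

All Saturdays; the gaps (28, 28, 35) vary with month length.
This is the last Saturday of each month.
February 2027 ends with Saturday 2027-02-27.
March 2027 ends with Saturday 2027-03-27.
April 2027 ends with Saturday 2027-04-24.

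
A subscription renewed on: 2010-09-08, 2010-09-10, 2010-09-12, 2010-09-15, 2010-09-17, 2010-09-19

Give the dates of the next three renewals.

2010-09-22, 2010-09-24, 2010-09-26

Every event lands on a Wednesday or Friday or Sunday (gaps cycle 2, 2, 3, 2, 2).
So the schedule is: every Wednesday, Friday and Sunday.
Next Wednesday: 2010-09-22.
The following Friday is 2010-09-24.
The following Sunday is 2010-09-26.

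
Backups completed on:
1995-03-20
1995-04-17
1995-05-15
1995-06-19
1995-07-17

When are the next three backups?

1995-08-21, 1995-09-18, 1995-10-16

Gaps: 28, 28, 35, 28 days — a mix of 28 and 35. Every date is a Monday.
Each is the 3rd Monday of its month.
3rd Monday of August 1995: 1995-08-21.
3rd Monday of September 1995: 1995-09-18.
3rd Monday of October 1995: 1995-10-16.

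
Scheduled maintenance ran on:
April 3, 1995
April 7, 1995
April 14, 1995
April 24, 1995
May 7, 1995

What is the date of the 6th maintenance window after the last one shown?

September 25, 1995

Intervals are 4, 7, 10, 13 days — an arithmetic progression with common difference 3.
Next gap: 16 days. May 7, 1995 + 16 days = May 23, 1995.
Next gap: 19 days. May 23, 1995 + 19 days = June 11, 1995.
Next gap: 22 days. June 11, 1995 + 22 days = July 3, 1995.
Next gap: 25 days. July 3, 1995 + 25 days = July 28, 1995.
Next gap: 28 days. July 28, 1995 + 28 days = August 25, 1995.
Next gap: 31 days. August 25, 1995 + 31 days = September 25, 1995.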